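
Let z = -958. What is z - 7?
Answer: -965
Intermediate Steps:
z - 7 = -958 - 7 = -965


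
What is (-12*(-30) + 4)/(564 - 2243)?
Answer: -364/1679 ≈ -0.21680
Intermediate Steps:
(-12*(-30) + 4)/(564 - 2243) = (360 + 4)/(-1679) = 364*(-1/1679) = -364/1679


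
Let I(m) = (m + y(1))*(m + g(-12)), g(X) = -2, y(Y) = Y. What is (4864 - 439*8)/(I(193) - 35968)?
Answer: 676/543 ≈ 1.2449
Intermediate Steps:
I(m) = (1 + m)*(-2 + m) (I(m) = (m + 1)*(m - 2) = (1 + m)*(-2 + m))
(4864 - 439*8)/(I(193) - 35968) = (4864 - 439*8)/((-2 + 193**2 - 1*193) - 35968) = (4864 - 3512)/((-2 + 37249 - 193) - 35968) = 1352/(37054 - 35968) = 1352/1086 = 1352*(1/1086) = 676/543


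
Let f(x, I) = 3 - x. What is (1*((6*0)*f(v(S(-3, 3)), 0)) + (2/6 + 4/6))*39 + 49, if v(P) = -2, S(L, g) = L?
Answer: 88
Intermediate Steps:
(1*((6*0)*f(v(S(-3, 3)), 0)) + (2/6 + 4/6))*39 + 49 = (1*((6*0)*(3 - 1*(-2))) + (2/6 + 4/6))*39 + 49 = (1*(0*(3 + 2)) + (2*(⅙) + 4*(⅙)))*39 + 49 = (1*(0*5) + (⅓ + ⅔))*39 + 49 = (1*0 + 1)*39 + 49 = (0 + 1)*39 + 49 = 1*39 + 49 = 39 + 49 = 88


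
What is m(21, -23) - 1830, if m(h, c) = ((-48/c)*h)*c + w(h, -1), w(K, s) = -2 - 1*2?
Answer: -2842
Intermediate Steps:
w(K, s) = -4 (w(K, s) = -2 - 2 = -4)
m(h, c) = -4 - 48*h (m(h, c) = ((-48/c)*h)*c - 4 = (-48*h/c)*c - 4 = -48*h - 4 = -4 - 48*h)
m(21, -23) - 1830 = (-4 - 48*21) - 1830 = (-4 - 1008) - 1830 = -1012 - 1830 = -2842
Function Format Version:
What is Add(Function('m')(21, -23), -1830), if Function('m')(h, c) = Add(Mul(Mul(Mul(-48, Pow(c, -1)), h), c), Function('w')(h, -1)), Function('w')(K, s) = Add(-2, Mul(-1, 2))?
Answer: -2842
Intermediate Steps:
Function('w')(K, s) = -4 (Function('w')(K, s) = Add(-2, -2) = -4)
Function('m')(h, c) = Add(-4, Mul(-48, h)) (Function('m')(h, c) = Add(Mul(Mul(Mul(-48, Pow(c, -1)), h), c), -4) = Add(Mul(Mul(-48, h, Pow(c, -1)), c), -4) = Add(Mul(-48, h), -4) = Add(-4, Mul(-48, h)))
Add(Function('m')(21, -23), -1830) = Add(Add(-4, Mul(-48, 21)), -1830) = Add(Add(-4, -1008), -1830) = Add(-1012, -1830) = -2842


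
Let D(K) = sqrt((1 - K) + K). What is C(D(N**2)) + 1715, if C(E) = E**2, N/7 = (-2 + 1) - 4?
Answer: 1716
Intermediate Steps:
N = -35 (N = 7*((-2 + 1) - 4) = 7*(-1 - 4) = 7*(-5) = -35)
D(K) = 1 (D(K) = sqrt(1) = 1)
C(D(N**2)) + 1715 = 1**2 + 1715 = 1 + 1715 = 1716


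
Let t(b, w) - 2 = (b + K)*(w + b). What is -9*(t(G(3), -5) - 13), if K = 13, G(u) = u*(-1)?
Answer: 819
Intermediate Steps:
G(u) = -u
t(b, w) = 2 + (13 + b)*(b + w) (t(b, w) = 2 + (b + 13)*(w + b) = 2 + (13 + b)*(b + w))
-9*(t(G(3), -5) - 13) = -9*((2 + (-1*3)² + 13*(-1*3) + 13*(-5) - 1*3*(-5)) - 13) = -9*((2 + (-3)² + 13*(-3) - 65 - 3*(-5)) - 13) = -9*((2 + 9 - 39 - 65 + 15) - 13) = -9*(-78 - 13) = -9*(-91) = 819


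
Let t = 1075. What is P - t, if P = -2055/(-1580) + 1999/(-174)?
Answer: -29833985/27492 ≈ -1085.2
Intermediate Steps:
P = -280085/27492 (P = -2055*(-1/1580) + 1999*(-1/174) = 411/316 - 1999/174 = -280085/27492 ≈ -10.188)
P - t = -280085/27492 - 1*1075 = -280085/27492 - 1075 = -29833985/27492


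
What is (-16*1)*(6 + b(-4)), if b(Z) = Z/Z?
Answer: -112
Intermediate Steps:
b(Z) = 1
(-16*1)*(6 + b(-4)) = (-16*1)*(6 + 1) = -16*7 = -112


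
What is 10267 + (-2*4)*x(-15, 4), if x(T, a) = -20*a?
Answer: 10907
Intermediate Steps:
10267 + (-2*4)*x(-15, 4) = 10267 + (-2*4)*(-20*4) = 10267 - 8*(-80) = 10267 + 640 = 10907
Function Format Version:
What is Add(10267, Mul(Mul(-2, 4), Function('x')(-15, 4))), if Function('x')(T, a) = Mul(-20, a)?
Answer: 10907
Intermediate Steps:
Add(10267, Mul(Mul(-2, 4), Function('x')(-15, 4))) = Add(10267, Mul(Mul(-2, 4), Mul(-20, 4))) = Add(10267, Mul(-8, -80)) = Add(10267, 640) = 10907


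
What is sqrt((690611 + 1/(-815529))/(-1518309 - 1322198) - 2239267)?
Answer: 7*I*sqrt(245233836794680201720944427593)/2316515833203 ≈ 1496.4*I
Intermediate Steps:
sqrt((690611 + 1/(-815529))/(-1518309 - 1322198) - 2239267) = sqrt((690611 - 1/815529)/(-2840507) - 2239267) = sqrt((563213298218/815529)*(-1/2840507) - 2239267) = sqrt(-563213298218/2316515833203 - 2239267) = sqrt(-5187298023482280419/2316515833203) = 7*I*sqrt(245233836794680201720944427593)/2316515833203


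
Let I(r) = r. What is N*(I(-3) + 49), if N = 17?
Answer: 782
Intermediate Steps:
N*(I(-3) + 49) = 17*(-3 + 49) = 17*46 = 782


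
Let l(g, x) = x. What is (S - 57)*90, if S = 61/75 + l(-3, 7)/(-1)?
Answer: -28434/5 ≈ -5686.8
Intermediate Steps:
S = -464/75 (S = 61/75 + 7/(-1) = 61*(1/75) + 7*(-1) = 61/75 - 7 = -464/75 ≈ -6.1867)
(S - 57)*90 = (-464/75 - 57)*90 = -4739/75*90 = -28434/5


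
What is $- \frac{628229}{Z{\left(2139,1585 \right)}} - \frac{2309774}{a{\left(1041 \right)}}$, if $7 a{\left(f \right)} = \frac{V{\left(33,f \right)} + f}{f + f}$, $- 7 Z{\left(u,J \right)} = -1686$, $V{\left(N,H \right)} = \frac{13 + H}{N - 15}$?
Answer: $- \frac{31927532079457}{1042791} \approx -3.0617 \cdot 10^{7}$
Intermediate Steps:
$V{\left(N,H \right)} = \frac{13 + H}{-15 + N}$
$Z{\left(u,J \right)} = \frac{1686}{7}$ ($Z{\left(u,J \right)} = \left(- \frac{1}{7}\right) \left(-1686\right) = \frac{1686}{7}$)
$a{\left(f \right)} = \frac{\frac{13}{18} + \frac{19 f}{18}}{14 f}$ ($a{\left(f \right)} = \frac{\left(\frac{13 + f}{-15 + 33} + f\right) \frac{1}{f + f}}{7} = \frac{\left(\frac{13 + f}{18} + f\right) \frac{1}{2 f}}{7} = \frac{\left(\left(\frac{13}{18} + \frac{f}{18}\right) + f\right) \frac{1}{2 f}}{7} = \frac{\left(\frac{13}{18} + \frac{19 f}{18}\right) \frac{1}{2 f}}{7} = \frac{\frac{1}{2} \frac{1}{f} \left(\frac{13}{18} + \frac{19 f}{18}\right)}{7} = \frac{\frac{13}{18} + \frac{19 f}{18}}{14 f}$)
$- \frac{628229}{Z{\left(2139,1585 \right)}} - \frac{2309774}{a{\left(1041 \right)}} = - \frac{628229}{\frac{1686}{7}} - \frac{2309774}{\frac{1}{252} \cdot \frac{1}{1041} \left(13 + 19 \cdot 1041\right)} = \left(-628229\right) \frac{7}{1686} - \frac{2309774}{\frac{1}{252} \cdot \frac{1}{1041} \left(13 + 19779\right)} = - \frac{4397603}{1686} - \frac{2309774}{\frac{1}{252} \cdot \frac{1}{1041} \cdot 19792} = - \frac{4397603}{1686} - \frac{2309774}{\frac{4948}{65583}} = - \frac{4397603}{1686} - \frac{75740954121}{2474} = - \frac{31927532079457}{1042791}$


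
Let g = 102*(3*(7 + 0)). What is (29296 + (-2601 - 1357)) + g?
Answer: 27480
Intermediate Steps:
g = 2142 (g = 102*(3*7) = 102*21 = 2142)
(29296 + (-2601 - 1357)) + g = (29296 + (-2601 - 1357)) + 2142 = (29296 - 3958) + 2142 = 25338 + 2142 = 27480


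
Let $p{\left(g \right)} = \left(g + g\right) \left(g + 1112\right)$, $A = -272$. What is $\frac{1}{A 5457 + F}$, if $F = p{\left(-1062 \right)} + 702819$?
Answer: $- \frac{1}{887685} \approx -1.1265 \cdot 10^{-6}$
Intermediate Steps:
$p{\left(g \right)} = 2 g \left(1112 + g\right)$
$F = 596619$ ($F = 2 \left(-1062\right) \left(1112 - 1062\right) + 702819 = 2 \left(-1062\right) 50 + 702819 = -106200 + 702819 = 596619$)
$\frac{1}{A 5457 + F} = \frac{1}{\left(-272\right) 5457 + 596619} = \frac{1}{-1484304 + 596619} = \frac{1}{-887685} = - \frac{1}{887685}$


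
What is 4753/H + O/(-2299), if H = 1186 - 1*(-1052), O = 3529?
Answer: 3029245/5145162 ≈ 0.58876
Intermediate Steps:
H = 2238 (H = 1186 + 1052 = 2238)
4753/H + O/(-2299) = 4753/2238 + 3529/(-2299) = 4753*(1/2238) + 3529*(-1/2299) = 4753/2238 - 3529/2299 = 3029245/5145162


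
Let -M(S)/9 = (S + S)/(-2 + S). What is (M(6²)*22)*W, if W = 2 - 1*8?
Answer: 42768/17 ≈ 2515.8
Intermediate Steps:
M(S) = -18*S/(-2 + S) (M(S) = -9*(S + S)/(-2 + S) = -9*2*S/(-2 + S) = -18*S/(-2 + S))
W = -6 (W = 2 - 8 = -6)
(M(6²)*22)*W = (-18*6²/(-2 + 6²)*22)*(-6) = (-18*36/(-2 + 36)*22)*(-6) = (-18*36/34*22)*(-6) = (-18*36*1/34*22)*(-6) = -324/17*22*(-6) = -7128/17*(-6) = 42768/17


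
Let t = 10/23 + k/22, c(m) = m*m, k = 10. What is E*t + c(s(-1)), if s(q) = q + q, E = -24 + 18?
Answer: -338/253 ≈ -1.3360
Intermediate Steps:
E = -6
s(q) = 2*q
c(m) = m²
t = 225/253 (t = 10/23 + 10/22 = 10*(1/23) + 10*(1/22) = 10/23 + 5/11 = 225/253 ≈ 0.88933)
E*t + c(s(-1)) = -6*225/253 + (2*(-1))² = -1350/253 + (-2)² = -1350/253 + 4 = -338/253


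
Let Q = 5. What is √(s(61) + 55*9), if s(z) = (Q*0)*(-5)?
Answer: 3*√55 ≈ 22.249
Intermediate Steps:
s(z) = 0 (s(z) = (5*0)*(-5) = 0*(-5) = 0)
√(s(61) + 55*9) = √(0 + 55*9) = √(0 + 495) = √495 = 3*√55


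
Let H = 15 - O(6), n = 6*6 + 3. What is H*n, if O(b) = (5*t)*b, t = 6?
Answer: -6435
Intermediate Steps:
n = 39 (n = 36 + 3 = 39)
O(b) = 30*b (O(b) = (5*6)*b = 30*b)
H = -165 (H = 15 - 30*6 = 15 - 1*180 = 15 - 180 = -165)
H*n = -165*39 = -6435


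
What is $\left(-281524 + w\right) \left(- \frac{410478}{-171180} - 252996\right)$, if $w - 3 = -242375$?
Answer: $\frac{630238808388572}{4755} \approx 1.3254 \cdot 10^{11}$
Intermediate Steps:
$w = -242372$ ($w = 3 - 242375 = -242372$)
$\left(-281524 + w\right) \left(- \frac{410478}{-171180} - 252996\right) = \left(-281524 - 242372\right) \left(- \frac{410478}{-171180} - 252996\right) = - 523896 \left(\left(-410478\right) \left(- \frac{1}{171180}\right) - 252996\right) = - 523896 \left(\frac{68413}{28530} - 252996\right) = \left(-523896\right) \left(- \frac{7217907467}{28530}\right) = \frac{630238808388572}{4755}$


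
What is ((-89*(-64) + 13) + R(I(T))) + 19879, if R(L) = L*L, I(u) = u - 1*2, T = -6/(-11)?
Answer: 3096404/121 ≈ 25590.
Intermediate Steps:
T = 6/11 (T = -6*(-1/11) = 6/11 ≈ 0.54545)
I(u) = -2 + u (I(u) = u - 2 = -2 + u)
R(L) = L**2
((-89*(-64) + 13) + R(I(T))) + 19879 = ((-89*(-64) + 13) + (-2 + 6/11)**2) + 19879 = ((5696 + 13) + (-16/11)**2) + 19879 = (5709 + 256/121) + 19879 = 691045/121 + 19879 = 3096404/121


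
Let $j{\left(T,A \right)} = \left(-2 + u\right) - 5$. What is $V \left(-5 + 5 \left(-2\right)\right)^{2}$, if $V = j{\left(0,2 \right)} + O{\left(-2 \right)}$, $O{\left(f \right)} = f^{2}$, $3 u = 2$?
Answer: $-525$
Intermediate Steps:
$u = \frac{2}{3}$ ($u = \frac{1}{3} \cdot 2 = \frac{2}{3} \approx 0.66667$)
$j{\left(T,A \right)} = - \frac{19}{3}$ ($j{\left(T,A \right)} = \left(-2 + \frac{2}{3}\right) - 5 = - \frac{4}{3} - 5 = - \frac{19}{3}$)
$V = - \frac{7}{3}$ ($V = - \frac{19}{3} + \left(-2\right)^{2} = - \frac{19}{3} + 4 = - \frac{7}{3} \approx -2.3333$)
$V \left(-5 + 5 \left(-2\right)\right)^{2} = - \frac{7 \left(-5 + 5 \left(-2\right)\right)^{2}}{3} = - \frac{7 \left(-5 - 10\right)^{2}}{3} = - \frac{7 \left(-15\right)^{2}}{3} = \left(- \frac{7}{3}\right) 225 = -525$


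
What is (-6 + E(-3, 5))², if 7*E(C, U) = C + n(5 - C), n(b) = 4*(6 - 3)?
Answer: 1089/49 ≈ 22.224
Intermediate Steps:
n(b) = 12 (n(b) = 4*3 = 12)
E(C, U) = 12/7 + C/7 (E(C, U) = (C + 12)/7 = (12 + C)/7 = 12/7 + C/7)
(-6 + E(-3, 5))² = (-6 + (12/7 + (⅐)*(-3)))² = (-6 + (12/7 - 3/7))² = (-6 + 9/7)² = (-33/7)² = 1089/49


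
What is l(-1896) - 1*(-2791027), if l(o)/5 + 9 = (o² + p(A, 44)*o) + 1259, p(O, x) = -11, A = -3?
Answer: 20875637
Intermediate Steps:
l(o) = 6250 - 55*o + 5*o² (l(o) = -45 + 5*((o² - 11*o) + 1259) = -45 + 5*(1259 + o² - 11*o) = -45 + (6295 - 55*o + 5*o²) = 6250 - 55*o + 5*o²)
l(-1896) - 1*(-2791027) = (6250 - 55*(-1896) + 5*(-1896)²) - 1*(-2791027) = (6250 + 104280 + 5*3594816) + 2791027 = (6250 + 104280 + 17974080) + 2791027 = 18084610 + 2791027 = 20875637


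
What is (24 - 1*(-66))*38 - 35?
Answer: 3385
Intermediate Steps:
(24 - 1*(-66))*38 - 35 = (24 + 66)*38 - 35 = 90*38 - 35 = 3420 - 35 = 3385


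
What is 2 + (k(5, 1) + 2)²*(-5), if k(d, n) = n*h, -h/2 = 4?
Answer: -178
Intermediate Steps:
h = -8 (h = -2*4 = -8)
k(d, n) = -8*n (k(d, n) = n*(-8) = -8*n)
2 + (k(5, 1) + 2)²*(-5) = 2 + (-8*1 + 2)²*(-5) = 2 + (-8 + 2)²*(-5) = 2 + (-6)²*(-5) = 2 + 36*(-5) = 2 - 180 = -178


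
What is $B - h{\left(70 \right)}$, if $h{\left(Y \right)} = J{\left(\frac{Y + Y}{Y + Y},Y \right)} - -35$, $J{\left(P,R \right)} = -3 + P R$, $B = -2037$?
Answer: $-2139$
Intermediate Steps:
$h{\left(Y \right)} = 32 + Y$ ($h{\left(Y \right)} = \left(-3 + \frac{Y + Y}{Y + Y} Y\right) - -35 = \left(-3 + \frac{2 Y}{2 Y} Y\right) + 35 = \left(-3 + 2 Y \frac{1}{2 Y} Y\right) + 35 = \left(-3 + 1 Y\right) + 35 = \left(-3 + Y\right) + 35 = 32 + Y$)
$B - h{\left(70 \right)} = -2037 - \left(32 + 70\right) = -2037 - 102 = -2139$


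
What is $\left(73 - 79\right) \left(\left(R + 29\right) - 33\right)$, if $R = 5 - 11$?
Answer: $60$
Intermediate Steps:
$R = -6$ ($R = 5 - 11 = -6$)
$\left(73 - 79\right) \left(\left(R + 29\right) - 33\right) = \left(73 - 79\right) \left(\left(-6 + 29\right) - 33\right) = - 6 \left(23 - 33\right) = \left(-6\right) \left(-10\right) = 60$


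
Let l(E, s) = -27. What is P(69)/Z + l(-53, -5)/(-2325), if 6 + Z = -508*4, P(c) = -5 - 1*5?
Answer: 13046/789725 ≈ 0.016520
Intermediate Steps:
P(c) = -10 (P(c) = -5 - 5 = -10)
Z = -2038 (Z = -6 - 508*4 = -6 - 2032 = -2038)
P(69)/Z + l(-53, -5)/(-2325) = -10/(-2038) - 27/(-2325) = -10*(-1/2038) - 27*(-1/2325) = 5/1019 + 9/775 = 13046/789725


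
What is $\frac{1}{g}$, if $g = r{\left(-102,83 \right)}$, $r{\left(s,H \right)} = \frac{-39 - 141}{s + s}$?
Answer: $\frac{17}{15} \approx 1.1333$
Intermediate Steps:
$r{\left(s,H \right)} = - \frac{90}{s}$ ($r{\left(s,H \right)} = - \frac{180}{2 s} = - 180 \frac{1}{2 s} = - \frac{90}{s}$)
$g = \frac{15}{17}$ ($g = - \frac{90}{-102} = \left(-90\right) \left(- \frac{1}{102}\right) = \frac{15}{17} \approx 0.88235$)
$\frac{1}{g} = \frac{1}{\frac{15}{17}} = \frac{17}{15}$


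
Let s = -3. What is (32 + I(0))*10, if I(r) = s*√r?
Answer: 320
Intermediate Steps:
I(r) = -3*√r
(32 + I(0))*10 = (32 - 3*√0)*10 = (32 - 3*0)*10 = (32 + 0)*10 = 32*10 = 320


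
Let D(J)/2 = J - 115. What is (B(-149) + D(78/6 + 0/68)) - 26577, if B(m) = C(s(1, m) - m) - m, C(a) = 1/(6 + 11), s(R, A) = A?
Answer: -452743/17 ≈ -26632.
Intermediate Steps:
D(J) = -230 + 2*J (D(J) = 2*(J - 115) = 2*(-115 + J) = -230 + 2*J)
C(a) = 1/17
B(m) = 1/17 - m
(B(-149) + D(78/6 + 0/68)) - 26577 = ((1/17 - 1*(-149)) + (-230 + 2*(78/6 + 0/68))) - 26577 = ((1/17 + 149) + (-230 + 2*(78*(⅙) + 0*(1/68)))) - 26577 = (2534/17 + (-230 + 2*(13 + 0))) - 26577 = (2534/17 + (-230 + 2*13)) - 26577 = (2534/17 + (-230 + 26)) - 26577 = (2534/17 - 204) - 26577 = -934/17 - 26577 = -452743/17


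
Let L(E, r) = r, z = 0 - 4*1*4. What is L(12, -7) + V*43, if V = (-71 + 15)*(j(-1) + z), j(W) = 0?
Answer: 38521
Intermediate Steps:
z = -16 (z = 0 - 4*4 = 0 - 16 = -16)
V = 896 (V = (-71 + 15)*(0 - 16) = -56*(-16) = 896)
L(12, -7) + V*43 = -7 + 896*43 = -7 + 38528 = 38521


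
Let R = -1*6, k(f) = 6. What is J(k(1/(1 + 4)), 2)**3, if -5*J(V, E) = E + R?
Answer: 64/125 ≈ 0.51200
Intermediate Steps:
R = -6
J(V, E) = 6/5 - E/5 (J(V, E) = -(E - 6)/5 = -(-6 + E)/5 = 6/5 - E/5)
J(k(1/(1 + 4)), 2)**3 = (6/5 - 1/5*2)**3 = (6/5 - 2/5)**3 = (4/5)**3 = 64/125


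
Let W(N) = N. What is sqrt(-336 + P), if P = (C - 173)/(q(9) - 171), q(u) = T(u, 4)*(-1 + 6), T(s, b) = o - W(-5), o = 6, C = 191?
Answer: I*sqrt(1130826)/58 ≈ 18.335*I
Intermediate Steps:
T(s, b) = 11 (T(s, b) = 6 - 1*(-5) = 6 + 5 = 11)
q(u) = 55 (q(u) = 11*(-1 + 6) = 11*5 = 55)
P = -9/58 (P = (191 - 173)/(55 - 171) = 18/(-116) = 18*(-1/116) = -9/58 ≈ -0.15517)
sqrt(-336 + P) = sqrt(-336 - 9/58) = sqrt(-19497/58) = I*sqrt(1130826)/58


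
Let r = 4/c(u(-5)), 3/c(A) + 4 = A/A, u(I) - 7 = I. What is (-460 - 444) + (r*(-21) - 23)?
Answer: -843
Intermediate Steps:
u(I) = 7 + I
c(A) = -1 (c(A) = 3/(-4 + A/A) = 3/(-4 + 1) = 3/(-3) = 3*(-⅓) = -1)
r = -4 (r = 4/(-1) = 4*(-1) = -4)
(-460 - 444) + (r*(-21) - 23) = (-460 - 444) + (-4*(-21) - 23) = -904 + (84 - 23) = -904 + 61 = -843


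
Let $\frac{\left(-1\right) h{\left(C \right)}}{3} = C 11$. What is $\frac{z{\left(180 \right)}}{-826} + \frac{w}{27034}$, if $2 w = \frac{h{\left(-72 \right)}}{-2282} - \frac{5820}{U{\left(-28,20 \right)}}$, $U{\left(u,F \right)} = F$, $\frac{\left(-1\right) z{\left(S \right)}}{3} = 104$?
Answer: $\frac{1355181183}{3639803692} \approx 0.37232$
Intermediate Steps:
$z{\left(S \right)} = -312$ ($z{\left(S \right)} = \left(-3\right) 104 = -312$)
$h{\left(C \right)} = - 33 C$ ($h{\left(C \right)} = - 3 C 11 = - 3 \cdot 11 C = - 33 C$)
$w = - \frac{333219}{2282}$ ($w = \frac{\frac{\left(-33\right) \left(-72\right)}{-2282} - \frac{5820}{20}}{2} = \frac{2376 \left(- \frac{1}{2282}\right) - 291}{2} = \frac{- \frac{1188}{1141} - 291}{2} = \frac{1}{2} \left(- \frac{333219}{1141}\right) = - \frac{333219}{2282} \approx -146.02$)
$\frac{z{\left(180 \right)}}{-826} + \frac{w}{27034} = - \frac{312}{-826} - \frac{333219}{2282 \cdot 27034} = \left(-312\right) \left(- \frac{1}{826}\right) - \frac{333219}{61691588} = \frac{156}{413} - \frac{333219}{61691588} = \frac{1355181183}{3639803692}$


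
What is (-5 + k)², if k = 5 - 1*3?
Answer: 9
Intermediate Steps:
k = 2 (k = 5 - 3 = 2)
(-5 + k)² = (-5 + 2)² = (-3)² = 9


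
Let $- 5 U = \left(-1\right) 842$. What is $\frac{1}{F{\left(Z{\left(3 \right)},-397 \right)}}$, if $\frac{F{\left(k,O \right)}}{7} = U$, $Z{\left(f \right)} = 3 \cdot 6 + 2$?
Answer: $\frac{5}{5894} \approx 0.00084832$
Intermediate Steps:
$Z{\left(f \right)} = 20$ ($Z{\left(f \right)} = 18 + 2 = 20$)
$U = \frac{842}{5}$ ($U = - \frac{\left(-1\right) 842}{5} = \left(- \frac{1}{5}\right) \left(-842\right) = \frac{842}{5} \approx 168.4$)
$F{\left(k,O \right)} = \frac{5894}{5}$ ($F{\left(k,O \right)} = 7 \cdot \frac{842}{5} = \frac{5894}{5}$)
$\frac{1}{F{\left(Z{\left(3 \right)},-397 \right)}} = \frac{1}{\frac{5894}{5}} = \frac{5}{5894}$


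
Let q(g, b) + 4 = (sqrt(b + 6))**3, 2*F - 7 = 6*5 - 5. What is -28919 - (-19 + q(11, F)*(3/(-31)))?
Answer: -895912/31 + 66*sqrt(22)/31 ≈ -28890.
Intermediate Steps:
F = 16 (F = 7/2 + (6*5 - 5)/2 = 7/2 + (30 - 5)/2 = 7/2 + (1/2)*25 = 7/2 + 25/2 = 16)
q(g, b) = -4 + (6 + b)**(3/2) (q(g, b) = -4 + (sqrt(b + 6))**3 = -4 + (sqrt(6 + b))**3 = -4 + (6 + b)**(3/2))
-28919 - (-19 + q(11, F)*(3/(-31))) = -28919 - (-19 + (-4 + (6 + 16)**(3/2))*(3/(-31))) = -28919 - (-19 + (-4 + 22**(3/2))*(3*(-1/31))) = -28919 - (-19 + (-4 + 22*sqrt(22))*(-3/31)) = -28919 - (-19 + (12/31 - 66*sqrt(22)/31)) = -28919 - (-577/31 - 66*sqrt(22)/31) = -28919 + (577/31 + 66*sqrt(22)/31) = -895912/31 + 66*sqrt(22)/31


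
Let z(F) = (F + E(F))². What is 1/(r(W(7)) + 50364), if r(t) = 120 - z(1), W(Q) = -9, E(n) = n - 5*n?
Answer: 1/50475 ≈ 1.9812e-5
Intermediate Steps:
E(n) = -4*n
z(F) = 9*F² (z(F) = (F - 4*F)² = (-3*F)² = 9*F²)
r(t) = 111 (r(t) = 120 - 9*1² = 120 - 9 = 111)
1/(r(W(7)) + 50364) = 1/(111 + 50364) = 1/50475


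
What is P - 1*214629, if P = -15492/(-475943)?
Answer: -102151154655/475943 ≈ -2.1463e+5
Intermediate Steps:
P = 15492/475943 (P = -15492*(-1/475943) = 15492/475943 ≈ 0.032550)
P - 1*214629 = 15492/475943 - 1*214629 = 15492/475943 - 214629 = -102151154655/475943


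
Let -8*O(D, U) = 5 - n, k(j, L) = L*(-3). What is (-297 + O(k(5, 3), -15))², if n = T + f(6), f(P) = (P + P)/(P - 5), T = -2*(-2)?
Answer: 5593225/64 ≈ 87394.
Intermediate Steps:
T = 4
f(P) = 2*P/(-5 + P) (f(P) = (2*P)/(-5 + P) = 2*P/(-5 + P))
k(j, L) = -3*L
n = 16 (n = 4 + 2*6/(-5 + 6) = 4 + 2*6/1 = 4 + 2*6*1 = 4 + 12 = 16)
O(D, U) = 11/8 (O(D, U) = -(5 - 1*16)/8 = -(5 - 16)/8 = -⅛*(-11) = 11/8)
(-297 + O(k(5, 3), -15))² = (-297 + 11/8)² = (-2365/8)² = 5593225/64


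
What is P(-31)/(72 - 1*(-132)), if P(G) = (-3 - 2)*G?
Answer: 155/204 ≈ 0.75980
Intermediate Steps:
P(G) = -5*G
P(-31)/(72 - 1*(-132)) = (-5*(-31))/(72 - 1*(-132)) = 155/(72 + 132) = 155/204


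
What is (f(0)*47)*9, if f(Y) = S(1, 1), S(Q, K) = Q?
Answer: 423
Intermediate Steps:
f(Y) = 1
(f(0)*47)*9 = (1*47)*9 = 47*9 = 423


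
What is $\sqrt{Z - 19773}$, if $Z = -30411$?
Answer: $6 i \sqrt{1394} \approx 224.02 i$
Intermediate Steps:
$\sqrt{Z - 19773} = \sqrt{-30411 - 19773} = \sqrt{-50184} = 6 i \sqrt{1394}$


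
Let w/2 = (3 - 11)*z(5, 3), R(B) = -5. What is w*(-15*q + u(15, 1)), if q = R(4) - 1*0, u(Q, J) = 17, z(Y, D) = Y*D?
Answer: -22080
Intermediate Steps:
z(Y, D) = D*Y
q = -5 (q = -5 - 1*0 = -5 + 0 = -5)
w = -240 (w = 2*((3 - 11)*(3*5)) = 2*(-8*15) = 2*(-120) = -240)
w*(-15*q + u(15, 1)) = -240*(-15*(-5) + 17) = -240*(75 + 17) = -240*92 = -22080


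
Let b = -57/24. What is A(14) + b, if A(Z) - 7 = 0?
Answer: 37/8 ≈ 4.6250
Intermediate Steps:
b = -19/8 (b = -57*1/24 = -19/8 ≈ -2.3750)
A(Z) = 7 (A(Z) = 7 + 0 = 7)
A(14) + b = 7 - 19/8 = 37/8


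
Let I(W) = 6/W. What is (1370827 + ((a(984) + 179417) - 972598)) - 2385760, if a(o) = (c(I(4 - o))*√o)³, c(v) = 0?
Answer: -1808114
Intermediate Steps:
a(o) = 0 (a(o) = (0*√o)³ = 0³ = 0)
(1370827 + ((a(984) + 179417) - 972598)) - 2385760 = (1370827 + ((0 + 179417) - 972598)) - 2385760 = (1370827 + (179417 - 972598)) - 2385760 = (1370827 - 793181) - 2385760 = 577646 - 2385760 = -1808114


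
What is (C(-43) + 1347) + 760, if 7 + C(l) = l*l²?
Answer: -77407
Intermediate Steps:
C(l) = -7 + l³ (C(l) = -7 + l*l² = -7 + l³)
(C(-43) + 1347) + 760 = ((-7 + (-43)³) + 1347) + 760 = ((-7 - 79507) + 1347) + 760 = (-79514 + 1347) + 760 = -78167 + 760 = -77407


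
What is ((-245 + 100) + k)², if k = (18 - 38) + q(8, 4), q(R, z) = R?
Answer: 24649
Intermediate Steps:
k = -12 (k = (18 - 38) + 8 = -20 + 8 = -12)
((-245 + 100) + k)² = ((-245 + 100) - 12)² = (-145 - 12)² = (-157)² = 24649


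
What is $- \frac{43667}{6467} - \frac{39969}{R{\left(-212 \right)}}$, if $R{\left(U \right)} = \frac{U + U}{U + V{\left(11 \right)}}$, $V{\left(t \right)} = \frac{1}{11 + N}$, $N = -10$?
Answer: $- \frac{54557694161}{2742008} \approx -19897.0$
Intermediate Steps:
$V{\left(t \right)} = 1$ ($V{\left(t \right)} = \frac{1}{11 - 10} = 1^{-1} = 1$)
$R{\left(U \right)} = \frac{2 U}{1 + U}$ ($R{\left(U \right)} = \frac{U + U}{U + 1} = \frac{2 U}{1 + U}$)
$- \frac{43667}{6467} - \frac{39969}{R{\left(-212 \right)}} = - \frac{43667}{6467} - \frac{39969}{2 \left(-212\right) \frac{1}{1 - 212}} = \left(-43667\right) \frac{1}{6467} - \frac{39969}{2 \left(-212\right) \frac{1}{-211}} = - \frac{43667}{6467} - \frac{39969}{2 \left(-212\right) \left(- \frac{1}{211}\right)} = - \frac{43667}{6467} - \frac{39969}{\frac{424}{211}} = - \frac{43667}{6467} - \frac{8433459}{424} = - \frac{54557694161}{2742008}$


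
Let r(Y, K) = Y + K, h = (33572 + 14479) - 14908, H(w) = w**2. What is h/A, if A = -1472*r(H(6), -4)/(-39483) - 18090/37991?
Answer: 49714455356379/1075280594 ≈ 46234.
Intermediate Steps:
h = 33143 (h = 48051 - 14908 = 33143)
r(Y, K) = K + Y
A = 1075280594/1499998653 (A = -1472*(-4 + 6**2)/(-39483) - 18090/37991 = -1472*(-4 + 36)*(-1/39483) - 18090*1/37991 = -1472*32*(-1/39483) - 18090/37991 = -47104*(-1/39483) - 18090/37991 = 47104/39483 - 18090/37991 = 1075280594/1499998653 ≈ 0.71685)
h/A = 33143/(1075280594/1499998653) = 33143*(1499998653/1075280594) = 49714455356379/1075280594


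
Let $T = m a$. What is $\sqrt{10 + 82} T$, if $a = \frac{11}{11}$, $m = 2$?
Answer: $4 \sqrt{23} \approx 19.183$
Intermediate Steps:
$a = 1$ ($a = 11 \cdot \frac{1}{11} = 1$)
$T = 2$ ($T = 2 \cdot 1 = 2$)
$\sqrt{10 + 82} T = \sqrt{10 + 82} \cdot 2 = \sqrt{92} \cdot 2 = 2 \sqrt{23} \cdot 2 = 4 \sqrt{23}$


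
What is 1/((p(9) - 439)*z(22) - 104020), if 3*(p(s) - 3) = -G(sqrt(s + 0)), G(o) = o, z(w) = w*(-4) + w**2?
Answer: -1/277072 ≈ -3.6092e-6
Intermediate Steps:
z(w) = w**2 - 4*w (z(w) = -4*w + w**2 = w**2 - 4*w)
p(s) = 3 - sqrt(s)/3 (p(s) = 3 + (-sqrt(s + 0))/3 = 3 + (-sqrt(s))/3 = 3 - sqrt(s)/3)
1/((p(9) - 439)*z(22) - 104020) = 1/(((3 - sqrt(9)/3) - 439)*(22*(-4 + 22)) - 104020) = 1/(((3 - 1/3*3) - 439)*(22*18) - 104020) = 1/(((3 - 1) - 439)*396 - 104020) = 1/((2 - 439)*396 - 104020) = 1/(-437*396 - 104020) = 1/(-173052 - 104020) = 1/(-277072) = -1/277072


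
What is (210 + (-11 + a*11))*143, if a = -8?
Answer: 15873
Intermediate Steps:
(210 + (-11 + a*11))*143 = (210 + (-11 - 8*11))*143 = (210 + (-11 - 88))*143 = (210 - 99)*143 = 111*143 = 15873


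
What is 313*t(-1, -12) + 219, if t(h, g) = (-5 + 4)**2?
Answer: 532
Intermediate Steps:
t(h, g) = 1 (t(h, g) = (-1)**2 = 1)
313*t(-1, -12) + 219 = 313*1 + 219 = 313 + 219 = 532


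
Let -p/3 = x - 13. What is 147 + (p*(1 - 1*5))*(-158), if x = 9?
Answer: 7731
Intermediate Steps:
p = 12 (p = -3*(9 - 13) = -3*(-4) = 12)
147 + (p*(1 - 1*5))*(-158) = 147 + (12*(1 - 1*5))*(-158) = 147 + (12*(1 - 5))*(-158) = 147 + (12*(-4))*(-158) = 147 - 48*(-158) = 147 + 7584 = 7731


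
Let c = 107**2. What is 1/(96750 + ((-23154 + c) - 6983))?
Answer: 1/78062 ≈ 1.2810e-5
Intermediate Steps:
c = 11449
1/(96750 + ((-23154 + c) - 6983)) = 1/(96750 + ((-23154 + 11449) - 6983)) = 1/(96750 + (-11705 - 6983)) = 1/(96750 - 18688) = 1/78062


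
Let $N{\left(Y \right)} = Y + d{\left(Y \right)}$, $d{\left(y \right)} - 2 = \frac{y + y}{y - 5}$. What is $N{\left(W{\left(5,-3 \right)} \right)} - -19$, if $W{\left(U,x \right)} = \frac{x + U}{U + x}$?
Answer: $\frac{43}{2} \approx 21.5$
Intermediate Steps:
$d{\left(y \right)} = 2 + \frac{2 y}{-5 + y}$ ($d{\left(y \right)} = 2 + \frac{y + y}{y - 5} = 2 + \frac{2 y}{-5 + y}$)
$W{\left(U,x \right)} = 1$ ($W{\left(U,x \right)} = \frac{U + x}{U + x} = 1$)
$N{\left(Y \right)} = Y + \frac{2 \left(-5 + 2 Y\right)}{-5 + Y}$
$N{\left(W{\left(5,-3 \right)} \right)} - -19 = \frac{-10 + 1^{2} - 1}{-5 + 1} - -19 = \frac{-10 + 1 - 1}{-4} + 19 = \left(- \frac{1}{4}\right) \left(-10\right) + 19 = \frac{5}{2} + 19 = \frac{43}{2}$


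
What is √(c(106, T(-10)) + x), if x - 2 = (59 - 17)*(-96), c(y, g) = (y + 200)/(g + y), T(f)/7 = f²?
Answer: I*√654446611/403 ≈ 63.479*I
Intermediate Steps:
T(f) = 7*f²
c(y, g) = (200 + y)/(g + y)
x = -4030 (x = 2 + (59 - 17)*(-96) = 2 + 42*(-96) = 2 - 4032 = -4030)
√(c(106, T(-10)) + x) = √((200 + 106)/(7*(-10)² + 106) - 4030) = √(306/(7*100 + 106) - 4030) = √(306/(700 + 106) - 4030) = √(306/806 - 4030) = √((1/806)*306 - 4030) = √(153/403 - 4030) = √(-1623937/403) = I*√654446611/403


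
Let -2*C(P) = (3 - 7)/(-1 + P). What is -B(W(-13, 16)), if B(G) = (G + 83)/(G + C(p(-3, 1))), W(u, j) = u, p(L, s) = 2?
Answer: 70/11 ≈ 6.3636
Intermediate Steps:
C(P) = 2/(-1 + P) (C(P) = -(3 - 7)/(2*(-1 + P)) = -(-2)/(-1 + P) = 2/(-1 + P))
B(G) = (83 + G)/(2 + G) (B(G) = (G + 83)/(G + 2/(-1 + 2)) = (83 + G)/(G + 2/1) = (83 + G)/(G + 2*1) = (83 + G)/(G + 2) = (83 + G)/(2 + G))
-B(W(-13, 16)) = -(83 - 13)/(2 - 13) = -70/(-11) = -(-1)*70/11 = -1*(-70/11) = 70/11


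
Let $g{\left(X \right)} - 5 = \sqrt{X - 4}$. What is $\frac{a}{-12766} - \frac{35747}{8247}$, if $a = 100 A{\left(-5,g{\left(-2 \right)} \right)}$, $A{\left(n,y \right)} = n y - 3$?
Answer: $- \frac{216627301}{52640601} + \frac{250 i \sqrt{6}}{6383} \approx -4.1152 + 0.095938 i$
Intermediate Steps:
$g{\left(X \right)} = 5 + \sqrt{-4 + X}$ ($g{\left(X \right)} = 5 + \sqrt{X - 4} = 5 + \sqrt{-4 + X}$)
$A{\left(n,y \right)} = -3 + n y$
$a = -2800 - 500 i \sqrt{6}$ ($a = 100 \left(-3 - 5 \left(5 + \sqrt{-4 - 2}\right)\right) = 100 \left(-3 - 5 \left(5 + \sqrt{-6}\right)\right) = 100 \left(-3 - 5 \left(5 + i \sqrt{6}\right)\right) = 100 \left(-3 - \left(25 + 5 i \sqrt{6}\right)\right) = 100 \left(-28 - 5 i \sqrt{6}\right) = -2800 - 500 i \sqrt{6} \approx -2800.0 - 1224.7 i$)
$\frac{a}{-12766} - \frac{35747}{8247} = \frac{-2800 - 500 i \sqrt{6}}{-12766} - \frac{35747}{8247} = \left(-2800 - 500 i \sqrt{6}\right) \left(- \frac{1}{12766}\right) - \frac{35747}{8247} = \left(\frac{1400}{6383} + \frac{250 i \sqrt{6}}{6383}\right) - \frac{35747}{8247} = - \frac{216627301}{52640601} + \frac{250 i \sqrt{6}}{6383}$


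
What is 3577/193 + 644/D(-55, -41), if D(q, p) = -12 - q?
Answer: 278103/8299 ≈ 33.510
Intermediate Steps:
3577/193 + 644/D(-55, -41) = 3577/193 + 644/(-12 - 1*(-55)) = 3577*(1/193) + 644/(-12 + 55) = 3577/193 + 644/43 = 278103/8299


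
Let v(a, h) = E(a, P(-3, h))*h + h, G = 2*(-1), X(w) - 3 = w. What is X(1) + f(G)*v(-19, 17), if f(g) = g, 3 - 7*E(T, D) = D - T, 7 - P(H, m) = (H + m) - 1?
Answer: 130/7 ≈ 18.571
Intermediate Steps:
X(w) = 3 + w
G = -2
P(H, m) = 8 - H - m (P(H, m) = 7 - ((H + m) - 1) = 7 - (-1 + H + m) = 7 + (1 - H - m) = 8 - H - m)
E(T, D) = 3/7 - D/7 + T/7 (E(T, D) = 3/7 - (D - T)/7 = 3/7 + (-D/7 + T/7) = 3/7 - D/7 + T/7)
v(a, h) = h + h*(-8/7 + a/7 + h/7) (v(a, h) = (3/7 - (8 - 1*(-3) - h)/7 + a/7)*h + h = (3/7 - (8 + 3 - h)/7 + a/7)*h + h = (3/7 - (11 - h)/7 + a/7)*h + h = (3/7 + (-11/7 + h/7) + a/7)*h + h = (-8/7 + a/7 + h/7)*h + h = h*(-8/7 + a/7 + h/7) + h = h + h*(-8/7 + a/7 + h/7))
X(1) + f(G)*v(-19, 17) = (3 + 1) - 2*17*(-1 - 19 + 17)/7 = 4 - 2*17*(-3)/7 = 4 - 2*(-51/7) = 4 + 102/7 = 130/7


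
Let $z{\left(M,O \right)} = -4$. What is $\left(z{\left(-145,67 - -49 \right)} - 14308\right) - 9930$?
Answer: $-24242$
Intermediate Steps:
$\left(z{\left(-145,67 - -49 \right)} - 14308\right) - 9930 = \left(-4 - 14308\right) - 9930 = -14312 - 9930 = -24242$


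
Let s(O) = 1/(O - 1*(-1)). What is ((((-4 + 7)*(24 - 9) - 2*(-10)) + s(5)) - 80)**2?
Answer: 7921/36 ≈ 220.03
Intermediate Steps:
s(O) = 1/(1 + O) (s(O) = 1/(O + 1) = 1/(1 + O))
((((-4 + 7)*(24 - 9) - 2*(-10)) + s(5)) - 80)**2 = ((((-4 + 7)*(24 - 9) - 2*(-10)) + 1/(1 + 5)) - 80)**2 = (((3*15 + 20) + 1/6) - 80)**2 = (((45 + 20) + 1/6) - 80)**2 = ((65 + 1/6) - 80)**2 = (391/6 - 80)**2 = (-89/6)**2 = 7921/36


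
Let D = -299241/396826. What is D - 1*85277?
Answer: -33840430043/396826 ≈ -85278.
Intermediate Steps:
D = -299241/396826 (D = -299241*1/396826 = -299241/396826 ≈ -0.75409)
D - 1*85277 = -299241/396826 - 1*85277 = -299241/396826 - 85277 = -33840430043/396826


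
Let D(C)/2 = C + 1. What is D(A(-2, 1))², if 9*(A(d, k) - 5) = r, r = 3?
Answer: 1444/9 ≈ 160.44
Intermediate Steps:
A(d, k) = 16/3 (A(d, k) = 5 + (⅑)*3 = 5 + ⅓ = 16/3)
D(C) = 2 + 2*C (D(C) = 2*(C + 1) = 2*(1 + C) = 2 + 2*C)
D(A(-2, 1))² = (2 + 2*(16/3))² = (2 + 32/3)² = (38/3)² = 1444/9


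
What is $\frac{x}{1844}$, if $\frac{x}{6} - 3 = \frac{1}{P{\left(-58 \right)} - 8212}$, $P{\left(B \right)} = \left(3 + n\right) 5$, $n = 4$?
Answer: $\frac{36795}{3769597} \approx 0.009761$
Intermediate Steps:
$P{\left(B \right)} = 35$ ($P{\left(B \right)} = \left(3 + 4\right) 5 = 7 \cdot 5 = 35$)
$x = \frac{147180}{8177}$ ($x = 18 + \frac{6}{35 - 8212} = 18 + \frac{6}{-8177} = 18 + 6 \left(- \frac{1}{8177}\right) = 18 - \frac{6}{8177} = \frac{147180}{8177} \approx 17.999$)
$\frac{x}{1844} = \frac{147180}{8177 \cdot 1844} = \frac{147180}{8177} \cdot \frac{1}{1844} = \frac{36795}{3769597}$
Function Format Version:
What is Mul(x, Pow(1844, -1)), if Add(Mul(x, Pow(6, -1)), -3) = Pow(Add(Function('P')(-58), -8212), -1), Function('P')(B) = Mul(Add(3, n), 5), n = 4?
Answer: Rational(36795, 3769597) ≈ 0.0097610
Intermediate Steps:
Function('P')(B) = 35 (Function('P')(B) = Mul(Add(3, 4), 5) = Mul(7, 5) = 35)
x = Rational(147180, 8177) (x = Add(18, Mul(6, Pow(Add(35, -8212), -1))) = Add(18, Mul(6, Pow(-8177, -1))) = Add(18, Mul(6, Rational(-1, 8177))) = Add(18, Rational(-6, 8177)) = Rational(147180, 8177) ≈ 17.999)
Mul(x, Pow(1844, -1)) = Mul(Rational(147180, 8177), Pow(1844, -1)) = Mul(Rational(147180, 8177), Rational(1, 1844)) = Rational(36795, 3769597)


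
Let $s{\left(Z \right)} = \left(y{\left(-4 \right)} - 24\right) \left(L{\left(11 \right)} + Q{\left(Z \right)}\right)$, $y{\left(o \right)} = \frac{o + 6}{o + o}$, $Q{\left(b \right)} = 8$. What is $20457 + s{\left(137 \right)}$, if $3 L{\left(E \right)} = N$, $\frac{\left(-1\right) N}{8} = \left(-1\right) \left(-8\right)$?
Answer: $\frac{62341}{3} \approx 20780.0$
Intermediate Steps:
$N = -64$ ($N = - 8 \left(\left(-1\right) \left(-8\right)\right) = \left(-8\right) 8 = -64$)
$L{\left(E \right)} = - \frac{64}{3}$ ($L{\left(E \right)} = \frac{1}{3} \left(-64\right) = - \frac{64}{3}$)
$y{\left(o \right)} = \frac{6 + o}{2 o}$
$s{\left(Z \right)} = \frac{970}{3}$ ($s{\left(Z \right)} = \left(\frac{6 - 4}{2 \left(-4\right)} - 24\right) \left(- \frac{64}{3} + 8\right) = \left(\frac{1}{2} \left(- \frac{1}{4}\right) 2 - 24\right) \left(- \frac{40}{3}\right) = \left(- \frac{1}{4} - 24\right) \left(- \frac{40}{3}\right) = \left(- \frac{97}{4}\right) \left(- \frac{40}{3}\right) = \frac{970}{3}$)
$20457 + s{\left(137 \right)} = 20457 + \frac{970}{3} = \frac{62341}{3}$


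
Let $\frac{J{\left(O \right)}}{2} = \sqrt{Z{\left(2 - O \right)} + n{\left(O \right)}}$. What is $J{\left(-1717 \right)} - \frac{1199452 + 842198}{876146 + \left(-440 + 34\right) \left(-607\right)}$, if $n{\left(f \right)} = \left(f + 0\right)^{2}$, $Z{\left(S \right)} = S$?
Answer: $- \frac{113425}{62366} + 8 \sqrt{184363} \approx 3433.2$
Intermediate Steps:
$n{\left(f \right)} = f^{2}$
$J{\left(O \right)} = 2 \sqrt{2 + O^{2} - O}$ ($J{\left(O \right)} = 2 \sqrt{\left(2 - O\right) + O^{2}} = 2 \sqrt{2 + O^{2} - O}$)
$J{\left(-1717 \right)} - \frac{1199452 + 842198}{876146 + \left(-440 + 34\right) \left(-607\right)} = 2 \sqrt{2 + \left(-1717\right)^{2} - -1717} - \frac{1199452 + 842198}{876146 + \left(-440 + 34\right) \left(-607\right)} = 2 \sqrt{2 + 2948089 + 1717} - \frac{2041650}{876146 - -246442} = 2 \sqrt{2949808} - \frac{2041650}{876146 + 246442} = 2 \cdot 4 \sqrt{184363} - \frac{2041650}{1122588} = 8 \sqrt{184363} - 2041650 \cdot \frac{1}{1122588} = 8 \sqrt{184363} - \frac{113425}{62366} = - \frac{113425}{62366} + 8 \sqrt{184363}$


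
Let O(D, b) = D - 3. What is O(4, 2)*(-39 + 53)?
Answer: 14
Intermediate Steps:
O(D, b) = -3 + D
O(4, 2)*(-39 + 53) = (-3 + 4)*(-39 + 53) = 1*14 = 14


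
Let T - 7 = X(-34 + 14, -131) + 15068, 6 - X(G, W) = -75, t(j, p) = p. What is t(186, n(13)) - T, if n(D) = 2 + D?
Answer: -15141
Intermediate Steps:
X(G, W) = 81 (X(G, W) = 6 - 1*(-75) = 6 + 75 = 81)
T = 15156 (T = 7 + (81 + 15068) = 7 + 15149 = 15156)
t(186, n(13)) - T = (2 + 13) - 1*15156 = 15 - 15156 = -15141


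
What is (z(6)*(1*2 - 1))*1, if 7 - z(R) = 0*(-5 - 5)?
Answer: 7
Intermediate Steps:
z(R) = 7 (z(R) = 7 - 0*(-5 - 5) = 7 - 0*(-10) = 7 - 1*0 = 7 + 0 = 7)
(z(6)*(1*2 - 1))*1 = (7*(1*2 - 1))*1 = (7*(2 - 1))*1 = (7*1)*1 = 7*1 = 7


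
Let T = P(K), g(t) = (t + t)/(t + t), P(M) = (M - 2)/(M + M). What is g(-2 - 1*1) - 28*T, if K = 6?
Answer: -25/3 ≈ -8.3333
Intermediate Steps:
P(M) = (-2 + M)/(2*M) (P(M) = (-2 + M)/((2*M)) = (-2 + M)*(1/(2*M)) = (-2 + M)/(2*M))
g(t) = 1 (g(t) = (2*t)/((2*t)) = (2*t)*(1/(2*t)) = 1)
T = ⅓ (T = (½)*(-2 + 6)/6 = (½)*(⅙)*4 = ⅓ ≈ 0.33333)
g(-2 - 1*1) - 28*T = 1 - 28*⅓ = 1 - 28/3 = -25/3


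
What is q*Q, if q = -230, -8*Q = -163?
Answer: -18745/4 ≈ -4686.3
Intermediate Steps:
Q = 163/8 (Q = -1/8*(-163) = 163/8 ≈ 20.375)
q*Q = -230*163/8 = -18745/4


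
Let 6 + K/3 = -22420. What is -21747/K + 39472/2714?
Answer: 452436429/30432082 ≈ 14.867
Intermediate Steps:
K = -67278 (K = -18 + 3*(-22420) = -18 - 67260 = -67278)
-21747/K + 39472/2714 = -21747/(-67278) + 39472/2714 = -21747*(-1/67278) + 39472*(1/2714) = 7249/22426 + 19736/1357 = 452436429/30432082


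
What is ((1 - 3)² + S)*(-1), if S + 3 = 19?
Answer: -20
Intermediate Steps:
S = 16 (S = -3 + 19 = 16)
((1 - 3)² + S)*(-1) = ((1 - 3)² + 16)*(-1) = ((-2)² + 16)*(-1) = (4 + 16)*(-1) = 20*(-1) = -20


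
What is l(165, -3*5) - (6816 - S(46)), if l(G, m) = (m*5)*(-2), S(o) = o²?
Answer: -4550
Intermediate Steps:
l(G, m) = -10*m (l(G, m) = (5*m)*(-2) = -10*m)
l(165, -3*5) - (6816 - S(46)) = -(-30)*5 - (6816 - 1*46²) = -10*(-15) - (6816 - 1*2116) = 150 - (6816 - 2116) = 150 - 1*4700 = 150 - 4700 = -4550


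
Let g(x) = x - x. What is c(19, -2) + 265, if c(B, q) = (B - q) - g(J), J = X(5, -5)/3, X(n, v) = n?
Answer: 286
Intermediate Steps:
J = 5/3 ≈ 1.6667
g(x) = 0
c(B, q) = B - q (c(B, q) = (B - q) - 1*0 = (B - q) + 0 = B - q)
c(19, -2) + 265 = (19 - 1*(-2)) + 265 = (19 + 2) + 265 = 21 + 265 = 286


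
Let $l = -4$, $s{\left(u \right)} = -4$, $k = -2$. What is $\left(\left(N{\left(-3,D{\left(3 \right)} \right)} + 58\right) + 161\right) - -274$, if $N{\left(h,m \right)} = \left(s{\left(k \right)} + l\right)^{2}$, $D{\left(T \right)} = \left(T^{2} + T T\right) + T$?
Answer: $557$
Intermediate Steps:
$D{\left(T \right)} = T + 2 T^{2}$ ($D{\left(T \right)} = \left(T^{2} + T^{2}\right) + T = 2 T^{2} + T = T + 2 T^{2}$)
$N{\left(h,m \right)} = 64$ ($N{\left(h,m \right)} = \left(-4 - 4\right)^{2} = \left(-8\right)^{2} = 64$)
$\left(\left(N{\left(-3,D{\left(3 \right)} \right)} + 58\right) + 161\right) - -274 = \left(\left(64 + 58\right) + 161\right) - -274 = \left(122 + 161\right) + 274 = 283 + 274 = 557$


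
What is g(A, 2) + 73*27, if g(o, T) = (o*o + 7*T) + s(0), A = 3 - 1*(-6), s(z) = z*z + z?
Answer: 2066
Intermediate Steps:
s(z) = z + z² (s(z) = z² + z = z + z²)
A = 9 (A = 3 + 6 = 9)
g(o, T) = o² + 7*T (g(o, T) = (o*o + 7*T) + 0*(1 + 0) = (o² + 7*T) + 0*1 = (o² + 7*T) + 0 = o² + 7*T)
g(A, 2) + 73*27 = (9² + 7*2) + 73*27 = (81 + 14) + 1971 = 95 + 1971 = 2066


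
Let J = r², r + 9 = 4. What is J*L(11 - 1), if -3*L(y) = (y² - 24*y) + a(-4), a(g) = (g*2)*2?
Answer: 1300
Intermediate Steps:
r = -5 (r = -9 + 4 = -5)
a(g) = 4*g (a(g) = (2*g)*2 = 4*g)
L(y) = 16/3 + 8*y - y²/3 (L(y) = -((y² - 24*y) + 4*(-4))/3 = -((y² - 24*y) - 16)/3 = -(-16 + y² - 24*y)/3 = 16/3 + 8*y - y²/3)
J = 25 (J = (-5)² = 25)
J*L(11 - 1) = 25*(16/3 + 8*(11 - 1) - (11 - 1)²/3) = 25*(16/3 + 8*10 - ⅓*10²) = 25*(16/3 + 80 - ⅓*100) = 25*(16/3 + 80 - 100/3) = 25*52 = 1300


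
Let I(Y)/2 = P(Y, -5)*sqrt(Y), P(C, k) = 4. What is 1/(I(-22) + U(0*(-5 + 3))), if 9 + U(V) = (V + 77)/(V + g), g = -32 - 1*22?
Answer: -30402/4422697 - 23328*I*sqrt(22)/4422697 ≈ -0.0068741 - 0.02474*I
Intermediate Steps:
g = -54 (g = -32 - 22 = -54)
I(Y) = 8*sqrt(Y) (I(Y) = 2*(4*sqrt(Y)) = 8*sqrt(Y))
U(V) = -9 + (77 + V)/(-54 + V) (U(V) = -9 + (V + 77)/(V - 54) = -9 + (77 + V)/(-54 + V))
1/(I(-22) + U(0*(-5 + 3))) = 1/(8*sqrt(-22) + (563 - 0*(-5 + 3))/(-54 + 0*(-5 + 3))) = 1/(8*(I*sqrt(22)) + (563 - 0*(-2))/(-54 + 0*(-2))) = 1/(8*I*sqrt(22) + (563 - 8*0)/(-54 + 0)) = 1/(8*I*sqrt(22) + (563 + 0)/(-54)) = 1/(8*I*sqrt(22) - 1/54*563) = 1/(8*I*sqrt(22) - 563/54) = 1/(-563/54 + 8*I*sqrt(22))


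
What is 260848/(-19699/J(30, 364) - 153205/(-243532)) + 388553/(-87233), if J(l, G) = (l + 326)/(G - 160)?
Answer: -588249816184584951/21341600993991359 ≈ -27.564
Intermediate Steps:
J(l, G) = (326 + l)/(-160 + G)
260848/(-19699/J(30, 364) - 153205/(-243532)) + 388553/(-87233) = 260848/(-19699*(-160 + 364)/(326 + 30) - 153205/(-243532)) + 388553/(-87233) = 260848/(-19699/(356/204) - 153205*(-1/243532)) + 388553*(-1/87233) = 260848/(-19699/((1/204)*356) + 153205/243532) - 388553/87233 = 260848/(-19699/89/51 + 153205/243532) - 388553/87233 = 260848/(-19699*51/89 + 153205/243532) - 388553/87233 = 260848/(-1004649/89 + 153205/243532) - 388553/87233 = 260848/(-244650545023/21674348) - 388553/87233 = 260848*(-21674348/244650545023) - 388553/87233 = -5653710327104/244650545023 - 388553/87233 = -588249816184584951/21341600993991359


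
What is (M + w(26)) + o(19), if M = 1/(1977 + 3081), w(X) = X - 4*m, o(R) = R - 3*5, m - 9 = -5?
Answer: 70813/5058 ≈ 14.000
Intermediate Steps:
m = 4 (m = 9 - 5 = 4)
o(R) = -15 + R (o(R) = R - 15 = -15 + R)
w(X) = -16 + X (w(X) = X - 4*4 = X - 16 = -16 + X)
M = 1/5058 ≈ 0.00019771
(M + w(26)) + o(19) = (1/5058 + (-16 + 26)) + (-15 + 19) = (1/5058 + 10) + 4 = 50581/5058 + 4 = 70813/5058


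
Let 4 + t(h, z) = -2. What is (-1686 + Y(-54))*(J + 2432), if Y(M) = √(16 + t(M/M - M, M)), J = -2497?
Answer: 109590 - 65*√10 ≈ 1.0938e+5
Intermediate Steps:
t(h, z) = -6 (t(h, z) = -4 - 2 = -6)
Y(M) = √10 (Y(M) = √(16 - 6) = √10)
(-1686 + Y(-54))*(J + 2432) = (-1686 + √10)*(-2497 + 2432) = (-1686 + √10)*(-65) = 109590 - 65*√10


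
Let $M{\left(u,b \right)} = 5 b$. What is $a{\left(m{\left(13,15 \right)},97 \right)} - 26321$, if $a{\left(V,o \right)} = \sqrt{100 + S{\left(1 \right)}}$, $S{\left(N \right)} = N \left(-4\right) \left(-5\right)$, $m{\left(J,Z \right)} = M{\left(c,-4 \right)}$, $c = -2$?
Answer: $-26321 + 2 \sqrt{30} \approx -26310.0$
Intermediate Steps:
$m{\left(J,Z \right)} = -20$ ($m{\left(J,Z \right)} = 5 \left(-4\right) = -20$)
$S{\left(N \right)} = 20 N$ ($S{\left(N \right)} = - 4 N \left(-5\right) = 20 N$)
$a{\left(V,o \right)} = 2 \sqrt{30}$ ($a{\left(V,o \right)} = \sqrt{100 + 20 \cdot 1} = \sqrt{100 + 20} = \sqrt{120} = 2 \sqrt{30}$)
$a{\left(m{\left(13,15 \right)},97 \right)} - 26321 = 2 \sqrt{30} - 26321 = -26321 + 2 \sqrt{30}$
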